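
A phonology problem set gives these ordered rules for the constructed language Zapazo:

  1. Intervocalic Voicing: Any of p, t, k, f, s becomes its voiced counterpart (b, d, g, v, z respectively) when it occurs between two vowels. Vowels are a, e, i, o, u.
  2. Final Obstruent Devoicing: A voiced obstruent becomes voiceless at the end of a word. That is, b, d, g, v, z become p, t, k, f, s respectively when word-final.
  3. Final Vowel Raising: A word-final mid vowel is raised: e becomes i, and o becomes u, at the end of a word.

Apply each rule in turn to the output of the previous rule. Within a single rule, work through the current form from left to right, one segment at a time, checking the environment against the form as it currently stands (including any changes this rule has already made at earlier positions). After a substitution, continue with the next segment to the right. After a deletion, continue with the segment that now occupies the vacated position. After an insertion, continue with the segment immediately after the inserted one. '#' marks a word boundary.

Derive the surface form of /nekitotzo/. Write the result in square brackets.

1 Intervocalic Voicing: [nekitotzo] → [negidotzo]
2 Final Obstruent Devoicing: no change — [negidotzo]
3 Final Vowel Raising: [negidotzo] → [negidotzu]

[negidotzu]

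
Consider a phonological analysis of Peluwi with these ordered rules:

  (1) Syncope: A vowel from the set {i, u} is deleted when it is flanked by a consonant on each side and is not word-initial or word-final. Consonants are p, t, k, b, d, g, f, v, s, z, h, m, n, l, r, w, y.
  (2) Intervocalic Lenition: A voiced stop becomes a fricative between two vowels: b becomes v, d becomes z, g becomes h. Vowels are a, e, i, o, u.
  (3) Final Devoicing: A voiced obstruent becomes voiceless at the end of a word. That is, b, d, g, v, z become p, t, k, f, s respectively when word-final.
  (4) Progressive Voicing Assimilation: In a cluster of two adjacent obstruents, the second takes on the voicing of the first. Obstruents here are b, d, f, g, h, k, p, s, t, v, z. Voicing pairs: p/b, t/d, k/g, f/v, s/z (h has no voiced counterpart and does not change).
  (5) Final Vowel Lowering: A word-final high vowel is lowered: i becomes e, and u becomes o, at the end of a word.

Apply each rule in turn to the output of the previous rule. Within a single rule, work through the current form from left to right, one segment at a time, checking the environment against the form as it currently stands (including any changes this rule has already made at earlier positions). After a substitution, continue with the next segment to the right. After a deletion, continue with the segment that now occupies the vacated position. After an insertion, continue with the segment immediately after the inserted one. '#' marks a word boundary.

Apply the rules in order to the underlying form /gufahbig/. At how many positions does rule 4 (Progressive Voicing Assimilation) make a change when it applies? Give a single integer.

(1) Syncope: [gufahbig] → [gfahbg]
(2) Intervocalic Lenition: no change — [gfahbg]
(3) Final Devoicing: [gfahbg] → [gfahbk]
(4) Progressive Voicing Assimilation: [gfahbk] → [gvahpk]
(5) Final Vowel Lowering: no change — [gvahpk]
Rule 4 changed 2 position(s).

2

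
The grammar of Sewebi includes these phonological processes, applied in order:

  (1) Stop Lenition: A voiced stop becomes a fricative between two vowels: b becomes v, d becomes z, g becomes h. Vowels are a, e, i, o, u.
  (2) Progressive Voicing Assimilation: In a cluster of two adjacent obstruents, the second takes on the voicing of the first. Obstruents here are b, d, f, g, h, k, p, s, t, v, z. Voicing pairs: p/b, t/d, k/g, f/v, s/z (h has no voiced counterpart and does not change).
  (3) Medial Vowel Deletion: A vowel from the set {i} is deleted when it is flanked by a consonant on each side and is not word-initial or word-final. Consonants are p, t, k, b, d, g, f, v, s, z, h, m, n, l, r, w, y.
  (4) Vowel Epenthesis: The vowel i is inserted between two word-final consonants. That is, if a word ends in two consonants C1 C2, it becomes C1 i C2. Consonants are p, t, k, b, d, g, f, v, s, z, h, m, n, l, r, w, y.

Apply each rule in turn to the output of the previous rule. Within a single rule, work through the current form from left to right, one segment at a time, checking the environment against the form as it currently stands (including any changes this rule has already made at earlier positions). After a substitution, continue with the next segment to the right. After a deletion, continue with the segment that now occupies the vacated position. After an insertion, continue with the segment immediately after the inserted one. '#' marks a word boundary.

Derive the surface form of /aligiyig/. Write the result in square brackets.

[alhyig]

(1) Stop Lenition: [aligiyig] → [alihiyig]
(2) Progressive Voicing Assimilation: no change — [alihiyig]
(3) Medial Vowel Deletion: [alihiyig] → [alhyg]
(4) Vowel Epenthesis: [alhyg] → [alhyig]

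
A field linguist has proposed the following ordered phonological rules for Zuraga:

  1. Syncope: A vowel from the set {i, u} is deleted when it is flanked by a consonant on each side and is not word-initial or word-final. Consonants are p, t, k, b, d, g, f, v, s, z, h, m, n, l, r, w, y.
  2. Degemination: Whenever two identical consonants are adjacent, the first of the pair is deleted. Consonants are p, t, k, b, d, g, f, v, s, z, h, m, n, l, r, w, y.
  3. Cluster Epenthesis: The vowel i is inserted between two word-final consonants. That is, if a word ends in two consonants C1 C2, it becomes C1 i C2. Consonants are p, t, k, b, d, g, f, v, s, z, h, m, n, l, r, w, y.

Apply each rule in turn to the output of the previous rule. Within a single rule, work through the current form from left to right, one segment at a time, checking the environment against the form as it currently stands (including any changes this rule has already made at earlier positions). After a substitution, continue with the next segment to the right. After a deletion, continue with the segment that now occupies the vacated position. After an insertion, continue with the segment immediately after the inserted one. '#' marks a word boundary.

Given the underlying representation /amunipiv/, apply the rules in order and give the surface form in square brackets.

[amnpiv]

1 Syncope: [amunipiv] → [amnpv]
2 Degemination: no change — [amnpv]
3 Cluster Epenthesis: [amnpv] → [amnpiv]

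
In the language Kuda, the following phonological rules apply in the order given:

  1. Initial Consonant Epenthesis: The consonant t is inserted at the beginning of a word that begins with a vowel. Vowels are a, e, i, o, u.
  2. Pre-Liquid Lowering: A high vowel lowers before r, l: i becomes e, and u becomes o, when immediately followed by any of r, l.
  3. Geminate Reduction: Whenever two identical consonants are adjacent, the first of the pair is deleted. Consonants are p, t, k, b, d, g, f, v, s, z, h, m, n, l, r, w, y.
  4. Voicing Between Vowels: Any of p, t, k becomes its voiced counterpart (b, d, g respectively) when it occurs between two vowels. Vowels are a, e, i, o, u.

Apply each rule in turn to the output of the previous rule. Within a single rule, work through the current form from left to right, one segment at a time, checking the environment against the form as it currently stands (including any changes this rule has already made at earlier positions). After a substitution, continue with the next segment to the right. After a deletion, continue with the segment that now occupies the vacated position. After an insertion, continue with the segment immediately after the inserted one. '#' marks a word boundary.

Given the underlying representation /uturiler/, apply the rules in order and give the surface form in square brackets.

[tudoreler]

1 Initial Consonant Epenthesis: [uturiler] → [tuturiler]
2 Pre-Liquid Lowering: [tuturiler] → [tutoreler]
3 Geminate Reduction: no change — [tutoreler]
4 Voicing Between Vowels: [tutoreler] → [tudoreler]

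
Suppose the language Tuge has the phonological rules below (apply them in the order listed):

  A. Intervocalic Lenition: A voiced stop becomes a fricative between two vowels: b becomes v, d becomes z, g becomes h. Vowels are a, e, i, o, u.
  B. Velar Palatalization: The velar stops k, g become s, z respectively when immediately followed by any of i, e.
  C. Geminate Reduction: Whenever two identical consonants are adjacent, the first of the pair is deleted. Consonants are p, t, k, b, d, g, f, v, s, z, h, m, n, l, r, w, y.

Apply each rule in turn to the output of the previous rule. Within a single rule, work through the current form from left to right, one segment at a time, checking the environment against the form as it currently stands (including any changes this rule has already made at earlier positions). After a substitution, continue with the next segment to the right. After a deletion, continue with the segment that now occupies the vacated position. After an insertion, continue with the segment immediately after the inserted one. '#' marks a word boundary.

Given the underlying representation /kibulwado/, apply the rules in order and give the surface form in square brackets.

[sivulwazo]

A Intervocalic Lenition: [kibulwado] → [kivulwazo]
B Velar Palatalization: [kivulwazo] → [sivulwazo]
C Geminate Reduction: no change — [sivulwazo]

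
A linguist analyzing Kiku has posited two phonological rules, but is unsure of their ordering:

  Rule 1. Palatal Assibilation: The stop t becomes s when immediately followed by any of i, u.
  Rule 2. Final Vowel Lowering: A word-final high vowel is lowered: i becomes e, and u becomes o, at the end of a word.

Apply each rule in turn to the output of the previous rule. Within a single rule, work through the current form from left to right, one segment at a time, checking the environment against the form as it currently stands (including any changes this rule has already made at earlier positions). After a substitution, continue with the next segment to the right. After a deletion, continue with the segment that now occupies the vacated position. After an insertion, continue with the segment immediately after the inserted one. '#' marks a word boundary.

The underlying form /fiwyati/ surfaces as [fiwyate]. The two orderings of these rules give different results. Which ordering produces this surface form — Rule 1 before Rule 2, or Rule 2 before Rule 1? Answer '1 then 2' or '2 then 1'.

Order 1 then 2:
  1 Palatal Assibilation: [fiwyati] → [fiwyasi]
  2 Final Vowel Lowering: [fiwyasi] → [fiwyase]
  result: [fiwyase]
Order 2 then 1:
  2 Final Vowel Lowering: [fiwyati] → [fiwyate]
  1 Palatal Assibilation: no change — [fiwyate]
  result: [fiwyate]

2 then 1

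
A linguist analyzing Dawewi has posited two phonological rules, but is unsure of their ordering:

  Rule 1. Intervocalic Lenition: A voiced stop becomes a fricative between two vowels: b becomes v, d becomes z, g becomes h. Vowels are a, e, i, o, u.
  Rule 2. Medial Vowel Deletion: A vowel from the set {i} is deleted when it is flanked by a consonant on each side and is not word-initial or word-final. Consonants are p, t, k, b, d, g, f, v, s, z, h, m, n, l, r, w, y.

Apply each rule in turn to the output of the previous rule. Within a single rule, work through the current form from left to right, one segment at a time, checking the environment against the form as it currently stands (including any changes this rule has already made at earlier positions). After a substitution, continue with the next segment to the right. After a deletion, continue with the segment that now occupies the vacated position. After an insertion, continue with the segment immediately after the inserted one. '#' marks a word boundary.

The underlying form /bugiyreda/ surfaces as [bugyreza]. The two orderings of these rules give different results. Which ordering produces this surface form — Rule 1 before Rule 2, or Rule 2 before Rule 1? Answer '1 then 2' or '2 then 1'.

Order 1 then 2:
  1 Intervocalic Lenition: [bugiyreda] → [buhiyreza]
  2 Medial Vowel Deletion: [buhiyreza] → [buhyreza]
  result: [buhyreza]
Order 2 then 1:
  2 Medial Vowel Deletion: [bugiyreda] → [bugyreda]
  1 Intervocalic Lenition: [bugyreda] → [bugyreza]
  result: [bugyreza]

2 then 1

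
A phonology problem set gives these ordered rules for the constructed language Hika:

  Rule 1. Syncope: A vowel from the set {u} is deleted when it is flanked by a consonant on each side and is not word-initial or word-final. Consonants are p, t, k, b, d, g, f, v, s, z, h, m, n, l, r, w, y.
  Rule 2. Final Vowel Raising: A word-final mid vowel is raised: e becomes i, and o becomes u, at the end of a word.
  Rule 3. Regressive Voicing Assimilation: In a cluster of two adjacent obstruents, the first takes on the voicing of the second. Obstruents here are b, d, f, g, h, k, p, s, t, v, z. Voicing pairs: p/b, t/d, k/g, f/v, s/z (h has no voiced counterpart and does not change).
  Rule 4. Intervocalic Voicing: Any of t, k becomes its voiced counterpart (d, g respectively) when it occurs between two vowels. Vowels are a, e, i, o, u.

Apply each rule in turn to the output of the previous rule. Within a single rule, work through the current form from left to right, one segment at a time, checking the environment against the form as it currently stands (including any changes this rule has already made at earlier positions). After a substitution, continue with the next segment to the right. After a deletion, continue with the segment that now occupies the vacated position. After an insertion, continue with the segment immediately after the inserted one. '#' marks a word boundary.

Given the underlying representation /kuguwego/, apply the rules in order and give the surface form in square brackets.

[ggwegu]

Rule 1 Syncope: [kuguwego] → [kgwego]
Rule 2 Final Vowel Raising: [kgwego] → [kgwegu]
Rule 3 Regressive Voicing Assimilation: [kgwegu] → [ggwegu]
Rule 4 Intervocalic Voicing: no change — [ggwegu]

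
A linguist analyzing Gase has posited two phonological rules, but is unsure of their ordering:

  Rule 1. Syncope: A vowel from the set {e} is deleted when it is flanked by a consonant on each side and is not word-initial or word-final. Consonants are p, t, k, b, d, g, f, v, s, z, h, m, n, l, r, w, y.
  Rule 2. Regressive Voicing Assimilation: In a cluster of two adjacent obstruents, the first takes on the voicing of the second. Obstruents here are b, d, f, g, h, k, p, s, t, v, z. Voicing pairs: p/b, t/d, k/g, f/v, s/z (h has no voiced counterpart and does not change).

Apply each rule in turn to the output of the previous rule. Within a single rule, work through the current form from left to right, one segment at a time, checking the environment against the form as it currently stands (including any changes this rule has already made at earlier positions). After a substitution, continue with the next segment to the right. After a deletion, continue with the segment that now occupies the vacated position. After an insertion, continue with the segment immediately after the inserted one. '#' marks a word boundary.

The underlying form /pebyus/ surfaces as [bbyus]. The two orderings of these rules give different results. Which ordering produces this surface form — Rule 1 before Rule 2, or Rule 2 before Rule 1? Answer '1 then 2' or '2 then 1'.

1 then 2

Order 1 then 2:
  1 Syncope: [pebyus] → [pbyus]
  2 Regressive Voicing Assimilation: [pbyus] → [bbyus]
  result: [bbyus]
Order 2 then 1:
  2 Regressive Voicing Assimilation: no change — [pebyus]
  1 Syncope: [pebyus] → [pbyus]
  result: [pbyus]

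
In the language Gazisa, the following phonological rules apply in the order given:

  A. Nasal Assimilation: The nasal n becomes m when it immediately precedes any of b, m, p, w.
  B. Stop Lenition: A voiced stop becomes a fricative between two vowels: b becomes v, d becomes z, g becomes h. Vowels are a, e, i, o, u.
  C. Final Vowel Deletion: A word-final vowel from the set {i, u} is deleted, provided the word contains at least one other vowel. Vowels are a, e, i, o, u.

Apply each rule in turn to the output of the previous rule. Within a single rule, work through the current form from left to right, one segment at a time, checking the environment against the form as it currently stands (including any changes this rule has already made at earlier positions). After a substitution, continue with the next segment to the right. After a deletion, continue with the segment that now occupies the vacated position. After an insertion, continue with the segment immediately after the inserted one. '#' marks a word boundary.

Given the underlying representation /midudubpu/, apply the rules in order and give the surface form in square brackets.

[mizuzubp]

A Nasal Assimilation: no change — [midudubpu]
B Stop Lenition: [midudubpu] → [mizuzubpu]
C Final Vowel Deletion: [mizuzubpu] → [mizuzubp]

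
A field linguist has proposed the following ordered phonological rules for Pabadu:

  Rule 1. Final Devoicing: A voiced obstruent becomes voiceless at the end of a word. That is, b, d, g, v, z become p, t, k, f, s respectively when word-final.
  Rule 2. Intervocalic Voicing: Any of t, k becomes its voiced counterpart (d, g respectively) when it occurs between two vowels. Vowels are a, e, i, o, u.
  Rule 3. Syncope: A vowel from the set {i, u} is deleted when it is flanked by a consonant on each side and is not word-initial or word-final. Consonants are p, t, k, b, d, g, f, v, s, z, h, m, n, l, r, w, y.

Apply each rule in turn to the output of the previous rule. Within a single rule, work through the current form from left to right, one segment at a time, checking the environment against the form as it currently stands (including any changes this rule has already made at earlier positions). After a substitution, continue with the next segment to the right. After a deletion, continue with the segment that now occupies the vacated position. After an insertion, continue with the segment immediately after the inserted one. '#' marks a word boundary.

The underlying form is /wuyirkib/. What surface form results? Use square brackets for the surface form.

Rule 1 Final Devoicing: [wuyirkib] → [wuyirkip]
Rule 2 Intervocalic Voicing: no change — [wuyirkip]
Rule 3 Syncope: [wuyirkip] → [wyrkp]

[wyrkp]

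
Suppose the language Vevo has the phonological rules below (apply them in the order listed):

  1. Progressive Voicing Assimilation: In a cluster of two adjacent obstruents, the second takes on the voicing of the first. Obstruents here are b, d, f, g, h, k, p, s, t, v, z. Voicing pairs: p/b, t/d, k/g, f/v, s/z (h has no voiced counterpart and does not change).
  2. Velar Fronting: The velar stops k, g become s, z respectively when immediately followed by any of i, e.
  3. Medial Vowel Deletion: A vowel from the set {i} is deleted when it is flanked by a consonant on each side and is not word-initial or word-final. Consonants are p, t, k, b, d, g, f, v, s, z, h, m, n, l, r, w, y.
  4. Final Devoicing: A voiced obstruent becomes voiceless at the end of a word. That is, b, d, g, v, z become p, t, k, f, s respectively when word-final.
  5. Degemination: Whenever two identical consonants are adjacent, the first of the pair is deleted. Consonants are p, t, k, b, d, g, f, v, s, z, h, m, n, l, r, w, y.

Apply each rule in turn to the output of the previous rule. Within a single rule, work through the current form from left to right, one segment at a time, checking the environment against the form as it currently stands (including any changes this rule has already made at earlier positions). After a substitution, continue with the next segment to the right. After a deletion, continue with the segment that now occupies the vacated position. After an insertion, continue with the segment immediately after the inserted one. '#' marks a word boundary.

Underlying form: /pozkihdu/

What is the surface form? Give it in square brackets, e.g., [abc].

[pozhtu]

1 Progressive Voicing Assimilation: [pozkihdu] → [pozgihtu]
2 Velar Fronting: [pozgihtu] → [pozzihtu]
3 Medial Vowel Deletion: [pozzihtu] → [pozzhtu]
4 Final Devoicing: no change — [pozzhtu]
5 Degemination: [pozzhtu] → [pozhtu]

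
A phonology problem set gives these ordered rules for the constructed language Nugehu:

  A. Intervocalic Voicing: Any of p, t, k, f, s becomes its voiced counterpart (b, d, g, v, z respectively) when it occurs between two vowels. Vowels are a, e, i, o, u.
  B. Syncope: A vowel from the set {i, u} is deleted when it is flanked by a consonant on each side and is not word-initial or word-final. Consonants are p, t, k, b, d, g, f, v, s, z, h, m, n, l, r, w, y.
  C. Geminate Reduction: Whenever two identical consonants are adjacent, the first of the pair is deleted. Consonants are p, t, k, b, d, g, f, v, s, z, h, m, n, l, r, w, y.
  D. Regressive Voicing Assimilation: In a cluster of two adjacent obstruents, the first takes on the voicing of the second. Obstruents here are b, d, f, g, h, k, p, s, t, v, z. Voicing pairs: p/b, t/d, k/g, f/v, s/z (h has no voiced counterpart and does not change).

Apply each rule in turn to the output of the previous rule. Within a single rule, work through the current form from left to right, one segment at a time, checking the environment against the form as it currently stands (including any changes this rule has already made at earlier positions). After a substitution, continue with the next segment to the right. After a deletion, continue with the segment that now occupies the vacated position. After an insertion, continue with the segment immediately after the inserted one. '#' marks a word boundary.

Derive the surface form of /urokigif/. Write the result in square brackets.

A Intervocalic Voicing: [urokigif] → [urogigif]
B Syncope: [urogigif] → [uroggf]
C Geminate Reduction: [uroggf] → [urogf]
D Regressive Voicing Assimilation: [urogf] → [urokf]

[urokf]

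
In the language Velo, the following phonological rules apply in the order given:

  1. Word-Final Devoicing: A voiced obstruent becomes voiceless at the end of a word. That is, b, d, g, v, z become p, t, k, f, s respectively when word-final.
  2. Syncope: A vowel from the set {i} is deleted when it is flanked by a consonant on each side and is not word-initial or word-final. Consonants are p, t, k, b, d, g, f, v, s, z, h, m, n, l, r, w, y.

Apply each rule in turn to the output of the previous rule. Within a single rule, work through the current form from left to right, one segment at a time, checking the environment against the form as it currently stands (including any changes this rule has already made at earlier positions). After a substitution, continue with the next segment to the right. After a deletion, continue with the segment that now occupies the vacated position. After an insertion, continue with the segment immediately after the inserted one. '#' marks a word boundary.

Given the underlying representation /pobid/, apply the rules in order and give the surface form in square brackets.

[pobt]

1 Word-Final Devoicing: [pobid] → [pobit]
2 Syncope: [pobit] → [pobt]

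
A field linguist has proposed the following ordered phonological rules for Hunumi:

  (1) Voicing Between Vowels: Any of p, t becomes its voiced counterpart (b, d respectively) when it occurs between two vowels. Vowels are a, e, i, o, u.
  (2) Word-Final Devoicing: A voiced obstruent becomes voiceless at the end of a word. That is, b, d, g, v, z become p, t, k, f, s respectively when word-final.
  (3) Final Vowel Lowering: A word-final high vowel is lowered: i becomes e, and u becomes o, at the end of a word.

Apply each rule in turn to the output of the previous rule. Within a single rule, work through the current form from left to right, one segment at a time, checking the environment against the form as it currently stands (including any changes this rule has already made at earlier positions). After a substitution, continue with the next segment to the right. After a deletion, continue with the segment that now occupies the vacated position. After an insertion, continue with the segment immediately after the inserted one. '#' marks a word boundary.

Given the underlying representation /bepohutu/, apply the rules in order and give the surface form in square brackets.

[bebohudo]

(1) Voicing Between Vowels: [bepohutu] → [bebohudu]
(2) Word-Final Devoicing: no change — [bebohudu]
(3) Final Vowel Lowering: [bebohudu] → [bebohudo]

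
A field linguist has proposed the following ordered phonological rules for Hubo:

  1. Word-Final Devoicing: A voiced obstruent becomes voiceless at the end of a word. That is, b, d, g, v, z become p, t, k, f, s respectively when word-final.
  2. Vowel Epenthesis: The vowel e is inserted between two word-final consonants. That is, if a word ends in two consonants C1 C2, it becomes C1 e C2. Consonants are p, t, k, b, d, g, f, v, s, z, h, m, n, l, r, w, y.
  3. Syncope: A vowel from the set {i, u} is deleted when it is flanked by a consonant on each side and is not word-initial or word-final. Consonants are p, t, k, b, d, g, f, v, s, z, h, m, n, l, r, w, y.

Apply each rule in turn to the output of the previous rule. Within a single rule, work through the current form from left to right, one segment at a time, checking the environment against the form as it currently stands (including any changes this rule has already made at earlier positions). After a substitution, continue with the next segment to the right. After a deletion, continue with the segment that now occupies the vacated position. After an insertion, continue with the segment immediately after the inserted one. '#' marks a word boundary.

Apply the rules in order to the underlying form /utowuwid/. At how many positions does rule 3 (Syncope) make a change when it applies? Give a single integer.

1 Word-Final Devoicing: [utowuwid] → [utowuwit]
2 Vowel Epenthesis: no change — [utowuwit]
3 Syncope: [utowuwit] → [utowwt]
Rule 3 changed 2 position(s).

2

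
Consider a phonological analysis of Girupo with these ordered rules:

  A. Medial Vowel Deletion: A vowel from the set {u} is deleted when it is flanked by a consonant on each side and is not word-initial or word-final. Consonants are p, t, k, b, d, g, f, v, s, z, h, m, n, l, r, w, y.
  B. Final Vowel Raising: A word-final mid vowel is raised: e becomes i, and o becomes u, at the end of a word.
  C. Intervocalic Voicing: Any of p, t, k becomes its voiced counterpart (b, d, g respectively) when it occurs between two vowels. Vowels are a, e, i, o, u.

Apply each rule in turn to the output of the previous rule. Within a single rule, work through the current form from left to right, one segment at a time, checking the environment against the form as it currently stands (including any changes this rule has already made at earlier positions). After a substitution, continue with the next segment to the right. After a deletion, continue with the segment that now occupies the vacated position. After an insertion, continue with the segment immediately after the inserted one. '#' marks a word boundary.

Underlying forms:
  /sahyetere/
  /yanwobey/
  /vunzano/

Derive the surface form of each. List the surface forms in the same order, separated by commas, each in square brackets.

/sahyetere/:
  A Medial Vowel Deletion: no change — [sahyetere]
  B Final Vowel Raising: [sahyetere] → [sahyeteri]
  C Intervocalic Voicing: [sahyeteri] → [sahyederi]
/yanwobey/:
  A Medial Vowel Deletion: no change — [yanwobey]
  B Final Vowel Raising: no change — [yanwobey]
  C Intervocalic Voicing: no change — [yanwobey]
/vunzano/:
  A Medial Vowel Deletion: [vunzano] → [vnzano]
  B Final Vowel Raising: [vnzano] → [vnzanu]
  C Intervocalic Voicing: no change — [vnzanu]

[sahyederi], [yanwobey], [vnzanu]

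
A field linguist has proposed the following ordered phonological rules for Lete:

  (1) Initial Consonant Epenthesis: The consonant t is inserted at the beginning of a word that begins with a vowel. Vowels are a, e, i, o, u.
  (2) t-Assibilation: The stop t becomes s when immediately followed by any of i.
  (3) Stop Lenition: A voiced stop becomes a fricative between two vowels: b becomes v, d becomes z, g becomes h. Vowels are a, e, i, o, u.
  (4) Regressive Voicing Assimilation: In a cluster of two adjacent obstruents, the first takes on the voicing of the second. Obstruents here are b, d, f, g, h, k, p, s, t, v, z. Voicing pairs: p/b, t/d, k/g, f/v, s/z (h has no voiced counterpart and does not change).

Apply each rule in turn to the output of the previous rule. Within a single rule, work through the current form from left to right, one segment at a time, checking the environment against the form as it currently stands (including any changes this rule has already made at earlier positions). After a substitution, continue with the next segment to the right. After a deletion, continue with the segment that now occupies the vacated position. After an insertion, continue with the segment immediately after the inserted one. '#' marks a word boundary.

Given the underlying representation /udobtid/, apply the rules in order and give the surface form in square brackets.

(1) Initial Consonant Epenthesis: [udobtid] → [tudobtid]
(2) t-Assibilation: [tudobtid] → [tudobsid]
(3) Stop Lenition: [tudobsid] → [tuzobsid]
(4) Regressive Voicing Assimilation: [tuzobsid] → [tuzopsid]

[tuzopsid]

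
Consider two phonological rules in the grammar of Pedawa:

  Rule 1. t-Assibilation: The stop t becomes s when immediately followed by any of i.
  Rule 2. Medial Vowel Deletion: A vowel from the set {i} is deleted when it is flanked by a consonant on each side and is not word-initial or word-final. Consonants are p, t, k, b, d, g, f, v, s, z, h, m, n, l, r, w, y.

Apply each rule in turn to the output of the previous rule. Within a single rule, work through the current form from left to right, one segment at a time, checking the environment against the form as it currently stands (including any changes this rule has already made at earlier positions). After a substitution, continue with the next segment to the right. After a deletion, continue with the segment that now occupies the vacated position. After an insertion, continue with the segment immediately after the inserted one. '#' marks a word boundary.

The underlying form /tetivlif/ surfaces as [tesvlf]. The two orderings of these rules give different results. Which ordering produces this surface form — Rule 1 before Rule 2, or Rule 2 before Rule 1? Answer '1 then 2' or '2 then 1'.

1 then 2

Order 1 then 2:
  1 t-Assibilation: [tetivlif] → [tesivlif]
  2 Medial Vowel Deletion: [tesivlif] → [tesvlf]
  result: [tesvlf]
Order 2 then 1:
  2 Medial Vowel Deletion: [tetivlif] → [tetvlf]
  1 t-Assibilation: no change — [tetvlf]
  result: [tetvlf]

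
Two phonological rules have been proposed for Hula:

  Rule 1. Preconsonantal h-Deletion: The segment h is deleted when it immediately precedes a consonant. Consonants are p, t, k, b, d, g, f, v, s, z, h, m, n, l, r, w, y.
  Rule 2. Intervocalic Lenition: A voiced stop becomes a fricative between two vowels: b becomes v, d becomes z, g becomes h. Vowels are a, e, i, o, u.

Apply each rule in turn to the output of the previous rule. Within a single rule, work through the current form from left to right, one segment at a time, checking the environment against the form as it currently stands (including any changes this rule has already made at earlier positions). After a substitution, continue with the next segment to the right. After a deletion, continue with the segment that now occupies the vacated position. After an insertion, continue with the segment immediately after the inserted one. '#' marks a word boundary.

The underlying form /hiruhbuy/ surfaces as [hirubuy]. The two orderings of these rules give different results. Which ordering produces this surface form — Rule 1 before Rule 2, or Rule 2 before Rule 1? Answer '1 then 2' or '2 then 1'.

Order 1 then 2:
  1 Preconsonantal h-Deletion: [hiruhbuy] → [hirubuy]
  2 Intervocalic Lenition: [hirubuy] → [hiruvuy]
  result: [hiruvuy]
Order 2 then 1:
  2 Intervocalic Lenition: no change — [hiruhbuy]
  1 Preconsonantal h-Deletion: [hiruhbuy] → [hirubuy]
  result: [hirubuy]

2 then 1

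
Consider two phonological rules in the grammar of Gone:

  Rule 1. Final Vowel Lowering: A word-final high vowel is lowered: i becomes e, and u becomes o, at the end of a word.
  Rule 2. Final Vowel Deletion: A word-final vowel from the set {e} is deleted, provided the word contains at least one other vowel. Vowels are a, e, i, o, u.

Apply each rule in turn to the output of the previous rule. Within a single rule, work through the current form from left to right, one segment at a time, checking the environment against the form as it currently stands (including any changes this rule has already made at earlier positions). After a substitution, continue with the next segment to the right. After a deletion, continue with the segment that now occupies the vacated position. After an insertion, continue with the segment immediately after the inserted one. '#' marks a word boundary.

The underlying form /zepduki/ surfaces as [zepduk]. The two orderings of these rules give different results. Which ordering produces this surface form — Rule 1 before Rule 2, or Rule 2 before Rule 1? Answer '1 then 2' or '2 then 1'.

1 then 2

Order 1 then 2:
  1 Final Vowel Lowering: [zepduki] → [zepduke]
  2 Final Vowel Deletion: [zepduke] → [zepduk]
  result: [zepduk]
Order 2 then 1:
  2 Final Vowel Deletion: no change — [zepduki]
  1 Final Vowel Lowering: [zepduki] → [zepduke]
  result: [zepduke]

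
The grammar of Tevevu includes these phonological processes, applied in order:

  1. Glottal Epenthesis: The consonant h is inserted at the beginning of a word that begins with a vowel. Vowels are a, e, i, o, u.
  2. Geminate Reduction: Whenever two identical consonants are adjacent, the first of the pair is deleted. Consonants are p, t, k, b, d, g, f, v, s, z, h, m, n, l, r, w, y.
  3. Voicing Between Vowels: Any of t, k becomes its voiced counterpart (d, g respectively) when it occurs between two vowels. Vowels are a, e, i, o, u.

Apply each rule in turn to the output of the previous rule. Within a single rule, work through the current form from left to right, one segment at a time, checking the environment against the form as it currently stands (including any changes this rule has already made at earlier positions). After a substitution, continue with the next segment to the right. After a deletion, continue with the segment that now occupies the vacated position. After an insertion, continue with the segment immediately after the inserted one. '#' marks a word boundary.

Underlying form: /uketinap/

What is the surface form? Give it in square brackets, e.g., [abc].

1 Glottal Epenthesis: [uketinap] → [huketinap]
2 Geminate Reduction: no change — [huketinap]
3 Voicing Between Vowels: [huketinap] → [hugedinap]

[hugedinap]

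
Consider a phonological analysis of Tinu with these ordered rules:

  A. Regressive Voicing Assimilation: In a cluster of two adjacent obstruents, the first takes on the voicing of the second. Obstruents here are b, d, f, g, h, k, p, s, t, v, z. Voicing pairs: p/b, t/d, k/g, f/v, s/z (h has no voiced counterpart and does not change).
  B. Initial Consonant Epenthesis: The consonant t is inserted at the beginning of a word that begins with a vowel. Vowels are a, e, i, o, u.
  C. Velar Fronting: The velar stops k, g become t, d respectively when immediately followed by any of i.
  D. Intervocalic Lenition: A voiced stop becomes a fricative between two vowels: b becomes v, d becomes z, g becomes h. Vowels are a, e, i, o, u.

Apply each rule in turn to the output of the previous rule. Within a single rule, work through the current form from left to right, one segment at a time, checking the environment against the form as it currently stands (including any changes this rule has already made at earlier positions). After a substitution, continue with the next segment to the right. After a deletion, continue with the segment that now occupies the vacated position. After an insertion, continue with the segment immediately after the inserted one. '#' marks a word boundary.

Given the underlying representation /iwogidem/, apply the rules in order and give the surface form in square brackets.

A Regressive Voicing Assimilation: no change — [iwogidem]
B Initial Consonant Epenthesis: [iwogidem] → [tiwogidem]
C Velar Fronting: [tiwogidem] → [tiwodidem]
D Intervocalic Lenition: [tiwodidem] → [tiwozizem]

[tiwozizem]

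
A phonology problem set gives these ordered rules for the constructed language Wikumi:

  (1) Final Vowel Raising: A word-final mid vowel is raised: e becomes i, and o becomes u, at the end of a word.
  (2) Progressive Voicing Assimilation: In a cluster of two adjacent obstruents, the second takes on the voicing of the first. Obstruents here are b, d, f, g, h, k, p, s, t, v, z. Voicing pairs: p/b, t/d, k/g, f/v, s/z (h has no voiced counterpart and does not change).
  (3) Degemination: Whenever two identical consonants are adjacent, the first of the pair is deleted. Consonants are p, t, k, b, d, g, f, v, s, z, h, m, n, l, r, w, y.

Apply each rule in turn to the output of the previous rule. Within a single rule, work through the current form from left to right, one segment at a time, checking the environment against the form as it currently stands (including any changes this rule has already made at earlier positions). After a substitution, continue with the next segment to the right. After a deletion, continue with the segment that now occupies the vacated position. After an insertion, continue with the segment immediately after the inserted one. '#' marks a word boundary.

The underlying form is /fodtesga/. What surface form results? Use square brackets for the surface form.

(1) Final Vowel Raising: no change — [fodtesga]
(2) Progressive Voicing Assimilation: [fodtesga] → [foddeska]
(3) Degemination: [foddeska] → [fodeska]

[fodeska]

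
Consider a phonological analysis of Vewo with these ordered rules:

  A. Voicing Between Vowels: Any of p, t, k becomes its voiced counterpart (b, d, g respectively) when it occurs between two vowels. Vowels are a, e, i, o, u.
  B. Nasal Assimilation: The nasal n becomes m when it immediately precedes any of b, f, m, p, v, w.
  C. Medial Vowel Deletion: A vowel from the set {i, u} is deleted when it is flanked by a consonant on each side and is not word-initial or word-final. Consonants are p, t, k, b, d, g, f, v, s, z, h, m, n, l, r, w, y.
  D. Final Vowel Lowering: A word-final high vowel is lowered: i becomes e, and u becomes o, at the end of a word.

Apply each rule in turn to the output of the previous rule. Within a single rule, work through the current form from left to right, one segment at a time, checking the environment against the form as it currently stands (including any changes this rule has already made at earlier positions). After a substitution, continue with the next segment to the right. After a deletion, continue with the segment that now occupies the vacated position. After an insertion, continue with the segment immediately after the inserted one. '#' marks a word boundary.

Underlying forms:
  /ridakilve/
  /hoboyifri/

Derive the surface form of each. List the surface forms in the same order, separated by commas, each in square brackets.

/ridakilve/:
  A Voicing Between Vowels: [ridakilve] → [ridagilve]
  B Nasal Assimilation: no change — [ridagilve]
  C Medial Vowel Deletion: [ridagilve] → [rdaglve]
  D Final Vowel Lowering: no change — [rdaglve]
/hoboyifri/:
  A Voicing Between Vowels: no change — [hoboyifri]
  B Nasal Assimilation: no change — [hoboyifri]
  C Medial Vowel Deletion: [hoboyifri] → [hoboyfri]
  D Final Vowel Lowering: [hoboyfri] → [hoboyfre]

[rdaglve], [hoboyfre]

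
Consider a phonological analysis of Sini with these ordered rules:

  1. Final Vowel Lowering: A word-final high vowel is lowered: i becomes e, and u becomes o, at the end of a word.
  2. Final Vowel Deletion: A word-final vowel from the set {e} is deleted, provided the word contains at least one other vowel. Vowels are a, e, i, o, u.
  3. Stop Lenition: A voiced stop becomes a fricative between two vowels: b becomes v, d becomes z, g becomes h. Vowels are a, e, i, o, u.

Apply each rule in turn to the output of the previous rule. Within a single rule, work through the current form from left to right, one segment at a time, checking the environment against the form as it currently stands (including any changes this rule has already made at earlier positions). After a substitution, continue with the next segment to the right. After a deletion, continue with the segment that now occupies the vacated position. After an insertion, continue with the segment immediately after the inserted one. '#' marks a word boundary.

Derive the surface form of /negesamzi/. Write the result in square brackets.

[nehesamz]

1 Final Vowel Lowering: [negesamzi] → [negesamze]
2 Final Vowel Deletion: [negesamze] → [negesamz]
3 Stop Lenition: [negesamz] → [nehesamz]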